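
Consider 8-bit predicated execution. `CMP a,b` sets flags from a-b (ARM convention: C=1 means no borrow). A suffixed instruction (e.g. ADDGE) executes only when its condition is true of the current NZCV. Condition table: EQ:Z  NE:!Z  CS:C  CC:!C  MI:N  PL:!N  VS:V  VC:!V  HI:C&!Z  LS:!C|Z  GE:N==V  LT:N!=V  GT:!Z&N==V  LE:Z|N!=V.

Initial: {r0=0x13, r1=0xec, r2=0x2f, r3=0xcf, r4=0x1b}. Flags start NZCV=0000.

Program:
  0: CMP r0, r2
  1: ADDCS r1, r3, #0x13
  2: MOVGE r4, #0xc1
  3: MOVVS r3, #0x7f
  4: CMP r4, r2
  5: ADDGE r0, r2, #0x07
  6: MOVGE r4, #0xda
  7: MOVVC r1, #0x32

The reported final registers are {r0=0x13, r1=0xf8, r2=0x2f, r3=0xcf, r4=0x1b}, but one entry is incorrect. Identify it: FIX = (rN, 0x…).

FIX = (r1, 0x32)

0: ✓ CMP  NZCV=1000
1: · ADDCS
2: · MOVGE
3: · MOVVS
4: ✓ CMP  NZCV=1000
5: · ADDGE
6: · MOVGE
7: ✓ MOVVC  r1←0x32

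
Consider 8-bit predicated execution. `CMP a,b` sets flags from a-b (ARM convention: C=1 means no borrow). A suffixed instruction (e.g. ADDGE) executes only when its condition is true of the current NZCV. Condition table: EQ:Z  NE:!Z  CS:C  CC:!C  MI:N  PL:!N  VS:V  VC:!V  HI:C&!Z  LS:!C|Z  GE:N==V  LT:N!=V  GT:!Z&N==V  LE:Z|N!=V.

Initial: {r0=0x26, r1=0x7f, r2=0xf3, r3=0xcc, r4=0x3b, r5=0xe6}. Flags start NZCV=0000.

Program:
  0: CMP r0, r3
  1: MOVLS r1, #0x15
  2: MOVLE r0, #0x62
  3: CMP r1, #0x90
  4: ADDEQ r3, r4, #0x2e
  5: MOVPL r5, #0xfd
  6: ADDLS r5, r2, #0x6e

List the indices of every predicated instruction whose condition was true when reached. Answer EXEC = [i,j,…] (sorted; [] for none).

EXEC = [1,6]

0: ✓ CMP  NZCV=0000
1: ✓ MOVLS  r1←0x15
2: · MOVLE
3: ✓ CMP  NZCV=1001
4: · ADDEQ
5: · MOVPL
6: ✓ ADDLS  r5←0x61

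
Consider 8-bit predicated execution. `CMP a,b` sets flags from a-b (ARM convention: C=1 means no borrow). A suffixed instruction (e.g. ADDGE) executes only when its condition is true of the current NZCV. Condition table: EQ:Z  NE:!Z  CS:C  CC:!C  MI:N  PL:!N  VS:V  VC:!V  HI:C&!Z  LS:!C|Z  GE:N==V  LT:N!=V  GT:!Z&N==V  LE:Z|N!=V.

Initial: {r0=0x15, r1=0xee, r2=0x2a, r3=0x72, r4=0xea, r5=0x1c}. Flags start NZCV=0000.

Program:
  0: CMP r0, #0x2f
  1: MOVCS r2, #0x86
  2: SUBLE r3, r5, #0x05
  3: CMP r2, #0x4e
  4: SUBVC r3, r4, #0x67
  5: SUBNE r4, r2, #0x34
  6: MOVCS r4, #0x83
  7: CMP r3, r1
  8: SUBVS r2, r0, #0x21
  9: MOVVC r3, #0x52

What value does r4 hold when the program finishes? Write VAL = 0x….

VAL = 0xf6

[0] flags=1000 → (cmp)
[1] flags=1000 CS?F → skip
[2] flags=1000 LE?T → r3=0x17
[3] flags=1000 → (cmp)
[4] flags=1000 VC?T → r3=0x83
[5] flags=1000 NE?T → r4=0xf6
[6] flags=1000 CS?F → skip
[7] flags=1000 → (cmp)
[8] flags=1000 VS?F → skip
[9] flags=1000 VC?T → r3=0x52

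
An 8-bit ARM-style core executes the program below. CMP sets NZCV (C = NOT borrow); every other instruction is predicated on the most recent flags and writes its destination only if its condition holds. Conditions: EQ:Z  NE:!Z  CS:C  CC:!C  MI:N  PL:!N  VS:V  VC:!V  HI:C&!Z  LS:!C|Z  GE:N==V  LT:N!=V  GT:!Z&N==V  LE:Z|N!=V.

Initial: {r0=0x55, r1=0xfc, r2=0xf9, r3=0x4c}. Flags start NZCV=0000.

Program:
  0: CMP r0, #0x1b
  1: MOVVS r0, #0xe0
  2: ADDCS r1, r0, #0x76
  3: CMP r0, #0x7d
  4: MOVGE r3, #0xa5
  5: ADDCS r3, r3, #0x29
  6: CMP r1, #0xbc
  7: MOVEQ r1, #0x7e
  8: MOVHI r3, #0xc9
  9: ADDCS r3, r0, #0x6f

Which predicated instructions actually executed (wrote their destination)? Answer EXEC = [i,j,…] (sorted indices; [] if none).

0: ✓ CMP  NZCV=0010
1: · MOVVS
2: ✓ ADDCS  r1←0xcb
3: ✓ CMP  NZCV=1000
4: · MOVGE
5: · ADDCS
6: ✓ CMP  NZCV=0010
7: · MOVEQ
8: ✓ MOVHI  r3←0xc9
9: ✓ ADDCS  r3←0xc4

EXEC = [2,8,9]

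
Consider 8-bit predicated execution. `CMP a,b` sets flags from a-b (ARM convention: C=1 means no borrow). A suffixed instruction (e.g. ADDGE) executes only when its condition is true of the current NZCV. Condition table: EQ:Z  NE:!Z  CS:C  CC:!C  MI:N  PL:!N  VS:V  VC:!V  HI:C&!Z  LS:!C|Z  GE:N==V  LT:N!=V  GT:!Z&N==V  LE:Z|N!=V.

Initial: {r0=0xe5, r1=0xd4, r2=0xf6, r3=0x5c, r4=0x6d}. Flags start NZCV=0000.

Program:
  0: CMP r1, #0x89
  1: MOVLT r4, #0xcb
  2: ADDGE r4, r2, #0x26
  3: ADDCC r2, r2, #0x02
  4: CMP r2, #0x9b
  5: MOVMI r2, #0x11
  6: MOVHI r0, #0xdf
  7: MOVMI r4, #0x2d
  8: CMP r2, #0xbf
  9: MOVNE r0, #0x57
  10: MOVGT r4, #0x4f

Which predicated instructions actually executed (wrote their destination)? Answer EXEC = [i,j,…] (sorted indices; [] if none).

EXEC = [2,6,9,10]

[0] flags=0010 → (cmp)
[1] flags=0010 LT?F → skip
[2] flags=0010 GE?T → r4=0x1c
[3] flags=0010 CC?F → skip
[4] flags=0010 → (cmp)
[5] flags=0010 MI?F → skip
[6] flags=0010 HI?T → r0=0xdf
[7] flags=0010 MI?F → skip
[8] flags=0010 → (cmp)
[9] flags=0010 NE?T → r0=0x57
[10] flags=0010 GT?T → r4=0x4f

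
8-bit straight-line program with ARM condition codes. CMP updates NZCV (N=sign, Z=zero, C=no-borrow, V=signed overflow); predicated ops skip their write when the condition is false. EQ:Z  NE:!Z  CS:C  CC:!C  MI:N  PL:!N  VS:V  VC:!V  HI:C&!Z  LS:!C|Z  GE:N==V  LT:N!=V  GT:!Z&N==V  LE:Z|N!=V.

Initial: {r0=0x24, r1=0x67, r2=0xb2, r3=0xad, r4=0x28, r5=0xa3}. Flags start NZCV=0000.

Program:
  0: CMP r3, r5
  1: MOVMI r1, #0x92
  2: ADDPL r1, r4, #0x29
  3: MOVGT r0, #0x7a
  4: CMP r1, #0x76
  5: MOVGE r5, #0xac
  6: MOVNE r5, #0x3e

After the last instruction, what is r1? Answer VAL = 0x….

VAL = 0x51

[0] flags=0010 → (cmp)
[1] flags=0010 MI?F → skip
[2] flags=0010 PL?T → r1=0x51
[3] flags=0010 GT?T → r0=0x7a
[4] flags=1000 → (cmp)
[5] flags=1000 GE?F → skip
[6] flags=1000 NE?T → r5=0x3e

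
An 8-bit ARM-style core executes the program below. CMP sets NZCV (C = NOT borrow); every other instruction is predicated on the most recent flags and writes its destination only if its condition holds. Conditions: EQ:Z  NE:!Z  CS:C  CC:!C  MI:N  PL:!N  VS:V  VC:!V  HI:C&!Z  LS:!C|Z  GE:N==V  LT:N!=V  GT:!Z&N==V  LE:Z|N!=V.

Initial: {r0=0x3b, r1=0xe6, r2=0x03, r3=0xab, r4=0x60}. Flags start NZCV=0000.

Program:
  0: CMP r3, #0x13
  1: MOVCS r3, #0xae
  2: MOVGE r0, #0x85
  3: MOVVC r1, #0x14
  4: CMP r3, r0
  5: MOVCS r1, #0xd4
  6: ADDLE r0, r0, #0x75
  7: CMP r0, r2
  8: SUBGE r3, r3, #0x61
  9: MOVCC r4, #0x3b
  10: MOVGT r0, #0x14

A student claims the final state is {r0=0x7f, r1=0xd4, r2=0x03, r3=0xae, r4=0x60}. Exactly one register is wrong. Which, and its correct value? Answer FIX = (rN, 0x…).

0: ✓ CMP  NZCV=1010
1: ✓ MOVCS  r3←0xae
2: · MOVGE
3: ✓ MOVVC  r1←0x14
4: ✓ CMP  NZCV=0011
5: ✓ MOVCS  r1←0xd4
6: ✓ ADDLE  r0←0xb0
7: ✓ CMP  NZCV=1010
8: · SUBGE
9: · MOVCC
10: · MOVGT

FIX = (r0, 0xb0)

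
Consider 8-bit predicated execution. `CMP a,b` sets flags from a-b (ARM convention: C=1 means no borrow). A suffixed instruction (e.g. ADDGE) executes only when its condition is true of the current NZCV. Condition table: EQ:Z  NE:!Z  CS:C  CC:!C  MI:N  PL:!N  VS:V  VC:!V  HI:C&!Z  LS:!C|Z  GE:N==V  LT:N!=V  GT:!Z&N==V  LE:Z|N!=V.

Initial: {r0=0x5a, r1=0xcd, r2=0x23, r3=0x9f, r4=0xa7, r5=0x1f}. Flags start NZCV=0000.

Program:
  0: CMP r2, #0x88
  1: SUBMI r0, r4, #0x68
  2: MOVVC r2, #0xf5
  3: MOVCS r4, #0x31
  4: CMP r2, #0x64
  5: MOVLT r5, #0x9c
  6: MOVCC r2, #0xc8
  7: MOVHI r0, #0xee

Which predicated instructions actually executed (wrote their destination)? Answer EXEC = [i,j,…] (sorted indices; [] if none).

[0] flags=1001 → (cmp)
[1] flags=1001 MI?T → r0=0x3f
[2] flags=1001 VC?F → skip
[3] flags=1001 CS?F → skip
[4] flags=1000 → (cmp)
[5] flags=1000 LT?T → r5=0x9c
[6] flags=1000 CC?T → r2=0xc8
[7] flags=1000 HI?F → skip

EXEC = [1,5,6]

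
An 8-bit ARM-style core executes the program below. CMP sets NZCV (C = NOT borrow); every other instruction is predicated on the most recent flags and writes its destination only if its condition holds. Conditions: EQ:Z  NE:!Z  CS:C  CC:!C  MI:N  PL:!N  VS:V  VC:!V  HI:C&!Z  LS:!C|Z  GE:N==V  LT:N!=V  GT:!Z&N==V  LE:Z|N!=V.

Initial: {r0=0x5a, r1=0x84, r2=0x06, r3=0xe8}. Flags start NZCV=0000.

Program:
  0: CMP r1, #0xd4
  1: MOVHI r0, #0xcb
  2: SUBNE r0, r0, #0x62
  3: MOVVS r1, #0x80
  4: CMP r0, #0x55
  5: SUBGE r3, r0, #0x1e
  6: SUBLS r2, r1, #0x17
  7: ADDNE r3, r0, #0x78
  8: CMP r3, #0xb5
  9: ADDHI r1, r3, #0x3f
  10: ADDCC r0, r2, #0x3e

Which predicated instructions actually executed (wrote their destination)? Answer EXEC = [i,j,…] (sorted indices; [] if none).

EXEC = [2,7,10]

0: ✓ CMP  NZCV=1000
1: · MOVHI
2: ✓ SUBNE  r0←0xf8
3: · MOVVS
4: ✓ CMP  NZCV=1010
5: · SUBGE
6: · SUBLS
7: ✓ ADDNE  r3←0x70
8: ✓ CMP  NZCV=1001
9: · ADDHI
10: ✓ ADDCC  r0←0x44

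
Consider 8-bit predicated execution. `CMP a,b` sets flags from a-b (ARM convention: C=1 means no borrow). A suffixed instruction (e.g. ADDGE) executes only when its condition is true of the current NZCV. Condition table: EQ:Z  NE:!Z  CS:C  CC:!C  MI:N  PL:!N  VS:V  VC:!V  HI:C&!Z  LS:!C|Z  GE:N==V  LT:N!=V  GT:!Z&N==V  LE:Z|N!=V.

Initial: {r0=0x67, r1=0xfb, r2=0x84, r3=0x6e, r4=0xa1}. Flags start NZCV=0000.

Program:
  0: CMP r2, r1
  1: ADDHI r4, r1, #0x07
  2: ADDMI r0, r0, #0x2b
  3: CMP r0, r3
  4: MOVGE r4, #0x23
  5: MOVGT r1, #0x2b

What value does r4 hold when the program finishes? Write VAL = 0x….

[0] flags=1000 → (cmp)
[1] flags=1000 HI?F → skip
[2] flags=1000 MI?T → r0=0x92
[3] flags=0011 → (cmp)
[4] flags=0011 GE?F → skip
[5] flags=0011 GT?F → skip

VAL = 0xa1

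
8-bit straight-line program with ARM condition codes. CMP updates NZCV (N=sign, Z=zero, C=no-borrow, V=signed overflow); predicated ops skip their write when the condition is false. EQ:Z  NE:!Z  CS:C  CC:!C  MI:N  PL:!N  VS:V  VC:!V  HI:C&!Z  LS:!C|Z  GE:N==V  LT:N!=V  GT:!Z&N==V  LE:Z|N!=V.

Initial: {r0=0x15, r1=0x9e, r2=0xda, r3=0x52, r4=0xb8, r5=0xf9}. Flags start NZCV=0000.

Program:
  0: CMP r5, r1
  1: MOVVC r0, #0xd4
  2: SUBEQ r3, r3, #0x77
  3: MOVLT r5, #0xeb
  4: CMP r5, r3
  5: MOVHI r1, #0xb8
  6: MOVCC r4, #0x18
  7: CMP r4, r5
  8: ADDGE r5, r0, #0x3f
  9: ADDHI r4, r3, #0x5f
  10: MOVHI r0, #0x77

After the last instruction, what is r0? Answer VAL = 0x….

[0] flags=0010 → (cmp)
[1] flags=0010 VC?T → r0=0xd4
[2] flags=0010 EQ?F → skip
[3] flags=0010 LT?F → skip
[4] flags=1010 → (cmp)
[5] flags=1010 HI?T → r1=0xb8
[6] flags=1010 CC?F → skip
[7] flags=1000 → (cmp)
[8] flags=1000 GE?F → skip
[9] flags=1000 HI?F → skip
[10] flags=1000 HI?F → skip

VAL = 0xd4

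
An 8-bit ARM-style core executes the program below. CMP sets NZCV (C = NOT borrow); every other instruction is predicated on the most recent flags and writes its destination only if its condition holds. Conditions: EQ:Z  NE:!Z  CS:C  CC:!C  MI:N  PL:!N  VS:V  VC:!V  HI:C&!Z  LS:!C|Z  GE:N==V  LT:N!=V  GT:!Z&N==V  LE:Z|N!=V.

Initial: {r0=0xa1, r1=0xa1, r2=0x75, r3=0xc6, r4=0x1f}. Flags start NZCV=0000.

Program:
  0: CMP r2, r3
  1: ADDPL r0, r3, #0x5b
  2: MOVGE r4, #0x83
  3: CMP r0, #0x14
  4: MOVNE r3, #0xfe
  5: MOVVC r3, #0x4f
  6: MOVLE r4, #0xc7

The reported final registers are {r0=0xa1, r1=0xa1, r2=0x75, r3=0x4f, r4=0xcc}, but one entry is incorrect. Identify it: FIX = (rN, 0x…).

FIX = (r4, 0xc7)

0: ✓ CMP  NZCV=1001
1: · ADDPL
2: ✓ MOVGE  r4←0x83
3: ✓ CMP  NZCV=1010
4: ✓ MOVNE  r3←0xfe
5: ✓ MOVVC  r3←0x4f
6: ✓ MOVLE  r4←0xc7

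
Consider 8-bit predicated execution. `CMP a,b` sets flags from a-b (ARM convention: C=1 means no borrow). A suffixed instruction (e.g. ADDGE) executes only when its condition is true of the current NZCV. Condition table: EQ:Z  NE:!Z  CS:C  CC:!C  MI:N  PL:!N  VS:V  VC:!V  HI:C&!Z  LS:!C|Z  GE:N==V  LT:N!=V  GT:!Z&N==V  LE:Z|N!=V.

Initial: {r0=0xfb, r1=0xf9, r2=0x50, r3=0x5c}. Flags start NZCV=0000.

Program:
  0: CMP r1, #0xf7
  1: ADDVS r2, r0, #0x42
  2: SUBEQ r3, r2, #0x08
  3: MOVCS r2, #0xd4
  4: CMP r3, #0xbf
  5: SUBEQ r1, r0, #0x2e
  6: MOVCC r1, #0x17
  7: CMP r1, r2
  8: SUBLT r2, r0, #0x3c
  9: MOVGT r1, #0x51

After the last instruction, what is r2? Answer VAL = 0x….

VAL = 0xd4

0: ✓ CMP  NZCV=0010
1: · ADDVS
2: · SUBEQ
3: ✓ MOVCS  r2←0xd4
4: ✓ CMP  NZCV=1001
5: · SUBEQ
6: ✓ MOVCC  r1←0x17
7: ✓ CMP  NZCV=0000
8: · SUBLT
9: ✓ MOVGT  r1←0x51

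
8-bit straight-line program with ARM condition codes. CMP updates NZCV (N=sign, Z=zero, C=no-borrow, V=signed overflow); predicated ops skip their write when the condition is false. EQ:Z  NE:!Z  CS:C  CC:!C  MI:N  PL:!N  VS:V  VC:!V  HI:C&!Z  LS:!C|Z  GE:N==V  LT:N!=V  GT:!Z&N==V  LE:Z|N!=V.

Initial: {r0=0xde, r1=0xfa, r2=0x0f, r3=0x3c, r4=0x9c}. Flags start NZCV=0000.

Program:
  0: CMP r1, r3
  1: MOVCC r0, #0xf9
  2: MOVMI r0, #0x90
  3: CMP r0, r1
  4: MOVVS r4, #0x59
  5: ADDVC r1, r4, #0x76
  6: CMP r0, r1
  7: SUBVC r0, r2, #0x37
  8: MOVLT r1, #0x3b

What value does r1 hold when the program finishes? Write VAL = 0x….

[0] flags=1010 → (cmp)
[1] flags=1010 CC?F → skip
[2] flags=1010 MI?T → r0=0x90
[3] flags=1000 → (cmp)
[4] flags=1000 VS?F → skip
[5] flags=1000 VC?T → r1=0x12
[6] flags=0011 → (cmp)
[7] flags=0011 VC?F → skip
[8] flags=0011 LT?T → r1=0x3b

VAL = 0x3b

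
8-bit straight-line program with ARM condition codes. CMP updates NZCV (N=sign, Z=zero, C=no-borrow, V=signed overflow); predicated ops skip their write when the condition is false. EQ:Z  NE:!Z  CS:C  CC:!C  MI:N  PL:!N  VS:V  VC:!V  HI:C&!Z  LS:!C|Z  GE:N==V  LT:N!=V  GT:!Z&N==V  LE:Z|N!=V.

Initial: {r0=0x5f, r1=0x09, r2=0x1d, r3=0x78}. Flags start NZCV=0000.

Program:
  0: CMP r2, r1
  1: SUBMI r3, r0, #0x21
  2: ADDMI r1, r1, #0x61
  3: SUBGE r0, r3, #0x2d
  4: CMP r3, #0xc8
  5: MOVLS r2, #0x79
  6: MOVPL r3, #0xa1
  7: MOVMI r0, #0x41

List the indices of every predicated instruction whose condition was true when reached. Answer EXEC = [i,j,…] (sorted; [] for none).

[0] flags=0010 → (cmp)
[1] flags=0010 MI?F → skip
[2] flags=0010 MI?F → skip
[3] flags=0010 GE?T → r0=0x4b
[4] flags=1001 → (cmp)
[5] flags=1001 LS?T → r2=0x79
[6] flags=1001 PL?F → skip
[7] flags=1001 MI?T → r0=0x41

EXEC = [3,5,7]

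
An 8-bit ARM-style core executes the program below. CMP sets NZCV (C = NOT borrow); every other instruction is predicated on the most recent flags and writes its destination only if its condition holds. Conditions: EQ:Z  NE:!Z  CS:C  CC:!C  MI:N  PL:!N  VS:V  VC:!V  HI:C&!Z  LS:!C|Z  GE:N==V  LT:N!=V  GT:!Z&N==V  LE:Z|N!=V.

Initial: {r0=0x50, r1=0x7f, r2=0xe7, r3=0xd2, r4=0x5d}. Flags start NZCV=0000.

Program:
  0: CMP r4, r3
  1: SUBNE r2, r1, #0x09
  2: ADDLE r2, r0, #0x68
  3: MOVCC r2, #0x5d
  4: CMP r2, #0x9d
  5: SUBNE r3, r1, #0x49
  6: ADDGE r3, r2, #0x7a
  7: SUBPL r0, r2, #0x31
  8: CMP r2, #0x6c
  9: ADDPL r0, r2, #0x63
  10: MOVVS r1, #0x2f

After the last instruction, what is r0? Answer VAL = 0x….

VAL = 0x50

0: ✓ CMP  NZCV=1001
1: ✓ SUBNE  r2←0x76
2: · ADDLE
3: ✓ MOVCC  r2←0x5d
4: ✓ CMP  NZCV=1001
5: ✓ SUBNE  r3←0x36
6: ✓ ADDGE  r3←0xd7
7: · SUBPL
8: ✓ CMP  NZCV=1000
9: · ADDPL
10: · MOVVS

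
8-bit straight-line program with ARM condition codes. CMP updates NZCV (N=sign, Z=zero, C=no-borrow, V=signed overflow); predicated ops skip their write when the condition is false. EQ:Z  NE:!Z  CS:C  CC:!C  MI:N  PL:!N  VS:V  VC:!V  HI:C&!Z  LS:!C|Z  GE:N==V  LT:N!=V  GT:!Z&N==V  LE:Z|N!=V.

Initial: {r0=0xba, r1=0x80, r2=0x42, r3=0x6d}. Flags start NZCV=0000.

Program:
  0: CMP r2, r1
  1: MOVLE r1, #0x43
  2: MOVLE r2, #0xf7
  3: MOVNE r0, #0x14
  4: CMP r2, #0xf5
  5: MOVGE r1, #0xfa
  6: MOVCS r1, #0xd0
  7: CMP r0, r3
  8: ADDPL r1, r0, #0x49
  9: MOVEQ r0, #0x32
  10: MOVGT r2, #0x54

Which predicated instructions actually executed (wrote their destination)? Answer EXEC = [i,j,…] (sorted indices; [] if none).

EXEC = [3,5]

0: ✓ CMP  NZCV=1001
1: · MOVLE
2: · MOVLE
3: ✓ MOVNE  r0←0x14
4: ✓ CMP  NZCV=0000
5: ✓ MOVGE  r1←0xfa
6: · MOVCS
7: ✓ CMP  NZCV=1000
8: · ADDPL
9: · MOVEQ
10: · MOVGT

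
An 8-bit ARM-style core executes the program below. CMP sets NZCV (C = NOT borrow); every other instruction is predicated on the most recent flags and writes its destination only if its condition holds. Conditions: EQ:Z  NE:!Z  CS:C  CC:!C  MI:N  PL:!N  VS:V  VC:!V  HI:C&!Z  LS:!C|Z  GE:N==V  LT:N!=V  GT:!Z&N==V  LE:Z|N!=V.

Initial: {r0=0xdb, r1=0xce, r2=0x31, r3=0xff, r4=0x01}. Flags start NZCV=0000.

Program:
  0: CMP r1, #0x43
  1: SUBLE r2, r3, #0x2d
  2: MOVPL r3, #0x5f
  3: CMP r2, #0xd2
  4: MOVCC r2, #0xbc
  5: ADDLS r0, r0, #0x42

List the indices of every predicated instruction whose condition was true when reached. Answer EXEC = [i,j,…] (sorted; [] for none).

EXEC = [1,5]

0: ✓ CMP  NZCV=1010
1: ✓ SUBLE  r2←0xd2
2: · MOVPL
3: ✓ CMP  NZCV=0110
4: · MOVCC
5: ✓ ADDLS  r0←0x1d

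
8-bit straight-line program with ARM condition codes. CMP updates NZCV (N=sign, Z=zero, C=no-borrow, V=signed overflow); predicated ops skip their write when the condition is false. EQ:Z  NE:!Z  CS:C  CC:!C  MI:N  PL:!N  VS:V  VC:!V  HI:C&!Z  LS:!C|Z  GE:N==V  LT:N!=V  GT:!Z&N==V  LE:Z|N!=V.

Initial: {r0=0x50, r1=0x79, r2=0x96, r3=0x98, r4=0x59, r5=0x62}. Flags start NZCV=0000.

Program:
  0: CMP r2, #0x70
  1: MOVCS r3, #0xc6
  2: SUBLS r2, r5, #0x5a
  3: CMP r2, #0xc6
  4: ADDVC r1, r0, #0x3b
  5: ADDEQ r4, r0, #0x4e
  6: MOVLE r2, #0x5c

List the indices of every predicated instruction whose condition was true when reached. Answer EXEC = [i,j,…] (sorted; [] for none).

[0] flags=0011 → (cmp)
[1] flags=0011 CS?T → r3=0xc6
[2] flags=0011 LS?F → skip
[3] flags=1000 → (cmp)
[4] flags=1000 VC?T → r1=0x8b
[5] flags=1000 EQ?F → skip
[6] flags=1000 LE?T → r2=0x5c

EXEC = [1,4,6]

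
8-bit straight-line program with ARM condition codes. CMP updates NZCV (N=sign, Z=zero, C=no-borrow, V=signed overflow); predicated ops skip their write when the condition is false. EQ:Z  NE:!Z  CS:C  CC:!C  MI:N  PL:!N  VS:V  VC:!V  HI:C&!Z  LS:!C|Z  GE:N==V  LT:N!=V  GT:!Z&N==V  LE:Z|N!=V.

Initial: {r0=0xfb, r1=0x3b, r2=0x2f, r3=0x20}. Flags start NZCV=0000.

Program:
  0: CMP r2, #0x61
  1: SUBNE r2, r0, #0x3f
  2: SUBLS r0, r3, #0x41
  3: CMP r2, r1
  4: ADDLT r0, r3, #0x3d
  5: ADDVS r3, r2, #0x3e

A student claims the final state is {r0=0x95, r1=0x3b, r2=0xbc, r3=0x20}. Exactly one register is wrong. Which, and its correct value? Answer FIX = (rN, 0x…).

FIX = (r0, 0x5d)

0: ✓ CMP  NZCV=1000
1: ✓ SUBNE  r2←0xbc
2: ✓ SUBLS  r0←0xdf
3: ✓ CMP  NZCV=1010
4: ✓ ADDLT  r0←0x5d
5: · ADDVS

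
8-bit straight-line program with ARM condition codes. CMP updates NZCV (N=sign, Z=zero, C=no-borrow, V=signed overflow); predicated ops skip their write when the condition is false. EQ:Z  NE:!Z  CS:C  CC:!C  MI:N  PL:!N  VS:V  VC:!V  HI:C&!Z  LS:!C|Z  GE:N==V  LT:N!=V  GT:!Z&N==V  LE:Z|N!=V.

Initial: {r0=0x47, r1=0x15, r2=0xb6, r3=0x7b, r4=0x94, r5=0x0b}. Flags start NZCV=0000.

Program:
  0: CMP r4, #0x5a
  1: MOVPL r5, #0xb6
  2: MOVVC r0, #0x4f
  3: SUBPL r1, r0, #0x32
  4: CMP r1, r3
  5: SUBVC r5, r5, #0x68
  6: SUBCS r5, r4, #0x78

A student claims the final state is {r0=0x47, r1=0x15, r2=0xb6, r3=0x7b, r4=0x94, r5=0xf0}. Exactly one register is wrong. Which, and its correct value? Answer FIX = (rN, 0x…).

[0] flags=0011 → (cmp)
[1] flags=0011 PL?T → r5=0xb6
[2] flags=0011 VC?F → skip
[3] flags=0011 PL?T → r1=0x15
[4] flags=1000 → (cmp)
[5] flags=1000 VC?T → r5=0x4e
[6] flags=1000 CS?F → skip

FIX = (r5, 0x4e)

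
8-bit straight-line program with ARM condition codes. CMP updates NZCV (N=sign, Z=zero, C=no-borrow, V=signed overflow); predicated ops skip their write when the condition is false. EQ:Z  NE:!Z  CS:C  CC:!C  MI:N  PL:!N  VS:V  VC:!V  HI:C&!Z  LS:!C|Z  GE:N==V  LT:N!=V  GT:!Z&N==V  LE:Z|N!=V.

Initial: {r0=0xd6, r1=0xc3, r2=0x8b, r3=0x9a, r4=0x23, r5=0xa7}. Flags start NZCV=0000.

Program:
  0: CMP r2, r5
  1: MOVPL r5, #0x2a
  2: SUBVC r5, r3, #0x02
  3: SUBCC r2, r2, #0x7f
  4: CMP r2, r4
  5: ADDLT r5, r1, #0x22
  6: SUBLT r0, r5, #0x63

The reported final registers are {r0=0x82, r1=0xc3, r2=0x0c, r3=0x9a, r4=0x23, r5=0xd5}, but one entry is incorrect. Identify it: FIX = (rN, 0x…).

0: ✓ CMP  NZCV=1000
1: · MOVPL
2: ✓ SUBVC  r5←0x98
3: ✓ SUBCC  r2←0x0c
4: ✓ CMP  NZCV=1000
5: ✓ ADDLT  r5←0xe5
6: ✓ SUBLT  r0←0x82

FIX = (r5, 0xe5)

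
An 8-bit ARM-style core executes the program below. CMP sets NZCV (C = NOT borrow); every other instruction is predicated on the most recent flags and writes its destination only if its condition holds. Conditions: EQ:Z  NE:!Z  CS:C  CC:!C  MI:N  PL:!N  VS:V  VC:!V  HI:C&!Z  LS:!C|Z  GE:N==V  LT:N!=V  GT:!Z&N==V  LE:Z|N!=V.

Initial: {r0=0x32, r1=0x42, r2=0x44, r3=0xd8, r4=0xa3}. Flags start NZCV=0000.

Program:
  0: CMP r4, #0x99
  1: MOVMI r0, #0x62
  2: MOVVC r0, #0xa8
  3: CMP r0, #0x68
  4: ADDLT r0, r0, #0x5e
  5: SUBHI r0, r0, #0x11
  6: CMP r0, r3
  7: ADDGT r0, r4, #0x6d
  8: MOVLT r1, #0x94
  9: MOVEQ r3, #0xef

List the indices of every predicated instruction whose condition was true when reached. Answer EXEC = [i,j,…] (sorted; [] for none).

[0] flags=0010 → (cmp)
[1] flags=0010 MI?F → skip
[2] flags=0010 VC?T → r0=0xa8
[3] flags=0011 → (cmp)
[4] flags=0011 LT?T → r0=0x06
[5] flags=0011 HI?T → r0=0xf5
[6] flags=0010 → (cmp)
[7] flags=0010 GT?T → r0=0x10
[8] flags=0010 LT?F → skip
[9] flags=0010 EQ?F → skip

EXEC = [2,4,5,7]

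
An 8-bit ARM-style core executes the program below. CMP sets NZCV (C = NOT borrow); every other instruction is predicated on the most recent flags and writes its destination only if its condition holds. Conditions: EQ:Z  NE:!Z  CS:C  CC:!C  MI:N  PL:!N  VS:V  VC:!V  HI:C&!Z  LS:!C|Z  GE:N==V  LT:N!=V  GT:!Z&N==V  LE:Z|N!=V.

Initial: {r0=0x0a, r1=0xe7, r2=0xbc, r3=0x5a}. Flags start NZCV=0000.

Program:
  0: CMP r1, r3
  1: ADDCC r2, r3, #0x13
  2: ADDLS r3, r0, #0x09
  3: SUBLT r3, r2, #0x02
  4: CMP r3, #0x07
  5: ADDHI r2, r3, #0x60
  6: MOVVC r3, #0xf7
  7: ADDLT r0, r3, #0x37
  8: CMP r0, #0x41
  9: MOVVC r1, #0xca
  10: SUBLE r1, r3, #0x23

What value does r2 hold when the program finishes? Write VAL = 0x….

0: ✓ CMP  NZCV=1010
1: · ADDCC
2: · ADDLS
3: ✓ SUBLT  r3←0xba
4: ✓ CMP  NZCV=1010
5: ✓ ADDHI  r2←0x1a
6: ✓ MOVVC  r3←0xf7
7: ✓ ADDLT  r0←0x2e
8: ✓ CMP  NZCV=1000
9: ✓ MOVVC  r1←0xca
10: ✓ SUBLE  r1←0xd4

VAL = 0x1a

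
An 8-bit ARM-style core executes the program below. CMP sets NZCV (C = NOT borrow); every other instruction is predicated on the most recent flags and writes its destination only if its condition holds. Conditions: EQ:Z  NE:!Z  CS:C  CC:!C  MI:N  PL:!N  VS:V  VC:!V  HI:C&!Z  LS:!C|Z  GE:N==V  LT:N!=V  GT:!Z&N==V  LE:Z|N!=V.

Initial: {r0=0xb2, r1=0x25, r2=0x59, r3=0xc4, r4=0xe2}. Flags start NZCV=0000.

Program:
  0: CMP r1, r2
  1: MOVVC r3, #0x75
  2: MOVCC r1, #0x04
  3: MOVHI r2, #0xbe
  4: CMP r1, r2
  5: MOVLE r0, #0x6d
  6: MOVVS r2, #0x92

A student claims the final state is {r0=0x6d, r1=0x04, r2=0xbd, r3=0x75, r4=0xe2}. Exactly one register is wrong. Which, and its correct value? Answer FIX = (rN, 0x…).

0: ✓ CMP  NZCV=1000
1: ✓ MOVVC  r3←0x75
2: ✓ MOVCC  r1←0x04
3: · MOVHI
4: ✓ CMP  NZCV=1000
5: ✓ MOVLE  r0←0x6d
6: · MOVVS

FIX = (r2, 0x59)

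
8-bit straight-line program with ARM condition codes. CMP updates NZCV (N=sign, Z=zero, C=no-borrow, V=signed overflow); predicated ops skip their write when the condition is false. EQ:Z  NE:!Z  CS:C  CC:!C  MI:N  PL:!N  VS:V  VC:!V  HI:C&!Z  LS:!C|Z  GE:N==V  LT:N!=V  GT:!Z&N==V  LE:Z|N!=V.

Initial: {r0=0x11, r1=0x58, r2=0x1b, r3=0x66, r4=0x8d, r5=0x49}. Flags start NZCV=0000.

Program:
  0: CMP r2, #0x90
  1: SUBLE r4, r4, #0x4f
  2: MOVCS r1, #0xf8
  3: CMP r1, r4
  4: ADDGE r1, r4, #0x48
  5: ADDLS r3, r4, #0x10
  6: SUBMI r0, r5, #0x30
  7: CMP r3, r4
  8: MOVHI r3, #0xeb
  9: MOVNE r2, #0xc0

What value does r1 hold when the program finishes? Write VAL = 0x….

[0] flags=1001 → (cmp)
[1] flags=1001 LE?F → skip
[2] flags=1001 CS?F → skip
[3] flags=1001 → (cmp)
[4] flags=1001 GE?T → r1=0xd5
[5] flags=1001 LS?T → r3=0x9d
[6] flags=1001 MI?T → r0=0x19
[7] flags=0010 → (cmp)
[8] flags=0010 HI?T → r3=0xeb
[9] flags=0010 NE?T → r2=0xc0

VAL = 0xd5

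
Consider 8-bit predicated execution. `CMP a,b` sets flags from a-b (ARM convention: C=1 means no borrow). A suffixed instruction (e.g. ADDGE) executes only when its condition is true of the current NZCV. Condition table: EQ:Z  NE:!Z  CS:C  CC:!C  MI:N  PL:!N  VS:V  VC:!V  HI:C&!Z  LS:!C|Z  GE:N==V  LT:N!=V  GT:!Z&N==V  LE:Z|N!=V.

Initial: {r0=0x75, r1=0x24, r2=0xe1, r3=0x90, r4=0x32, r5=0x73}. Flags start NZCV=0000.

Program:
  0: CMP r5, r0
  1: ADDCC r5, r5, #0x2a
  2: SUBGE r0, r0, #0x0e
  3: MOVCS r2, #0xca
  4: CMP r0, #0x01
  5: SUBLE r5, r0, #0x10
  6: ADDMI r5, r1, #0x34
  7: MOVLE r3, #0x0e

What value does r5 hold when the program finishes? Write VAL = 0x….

VAL = 0x9d

[0] flags=1000 → (cmp)
[1] flags=1000 CC?T → r5=0x9d
[2] flags=1000 GE?F → skip
[3] flags=1000 CS?F → skip
[4] flags=0010 → (cmp)
[5] flags=0010 LE?F → skip
[6] flags=0010 MI?F → skip
[7] flags=0010 LE?F → skip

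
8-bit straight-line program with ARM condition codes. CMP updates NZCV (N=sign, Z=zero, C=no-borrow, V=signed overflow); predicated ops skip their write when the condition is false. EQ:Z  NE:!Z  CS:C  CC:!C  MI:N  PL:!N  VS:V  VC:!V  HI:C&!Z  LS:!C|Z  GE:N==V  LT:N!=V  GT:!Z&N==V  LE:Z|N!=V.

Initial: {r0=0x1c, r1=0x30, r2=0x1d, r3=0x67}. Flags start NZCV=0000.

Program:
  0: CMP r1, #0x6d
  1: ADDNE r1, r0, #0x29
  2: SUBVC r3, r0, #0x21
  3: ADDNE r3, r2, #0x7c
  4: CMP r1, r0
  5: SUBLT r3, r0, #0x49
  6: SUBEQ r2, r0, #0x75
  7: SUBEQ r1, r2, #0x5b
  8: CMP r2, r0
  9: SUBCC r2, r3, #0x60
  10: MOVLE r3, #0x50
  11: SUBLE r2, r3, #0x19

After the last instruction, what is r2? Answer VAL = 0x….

VAL = 0x1d

0: ✓ CMP  NZCV=1000
1: ✓ ADDNE  r1←0x45
2: ✓ SUBVC  r3←0xfb
3: ✓ ADDNE  r3←0x99
4: ✓ CMP  NZCV=0010
5: · SUBLT
6: · SUBEQ
7: · SUBEQ
8: ✓ CMP  NZCV=0010
9: · SUBCC
10: · MOVLE
11: · SUBLE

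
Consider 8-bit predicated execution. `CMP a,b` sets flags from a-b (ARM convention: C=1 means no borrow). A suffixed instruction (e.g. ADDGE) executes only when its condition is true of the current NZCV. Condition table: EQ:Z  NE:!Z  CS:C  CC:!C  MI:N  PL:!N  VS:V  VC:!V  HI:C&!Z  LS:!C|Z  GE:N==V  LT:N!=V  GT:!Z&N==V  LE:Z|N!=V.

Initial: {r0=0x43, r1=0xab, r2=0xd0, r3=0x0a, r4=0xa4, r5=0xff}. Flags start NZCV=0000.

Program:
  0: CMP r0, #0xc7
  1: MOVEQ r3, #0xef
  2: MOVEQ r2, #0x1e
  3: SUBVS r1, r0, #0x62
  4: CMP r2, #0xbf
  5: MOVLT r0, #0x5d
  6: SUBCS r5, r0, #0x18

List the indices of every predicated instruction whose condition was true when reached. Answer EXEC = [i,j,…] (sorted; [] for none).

EXEC = [6]

[0] flags=0000 → (cmp)
[1] flags=0000 EQ?F → skip
[2] flags=0000 EQ?F → skip
[3] flags=0000 VS?F → skip
[4] flags=0010 → (cmp)
[5] flags=0010 LT?F → skip
[6] flags=0010 CS?T → r5=0x2b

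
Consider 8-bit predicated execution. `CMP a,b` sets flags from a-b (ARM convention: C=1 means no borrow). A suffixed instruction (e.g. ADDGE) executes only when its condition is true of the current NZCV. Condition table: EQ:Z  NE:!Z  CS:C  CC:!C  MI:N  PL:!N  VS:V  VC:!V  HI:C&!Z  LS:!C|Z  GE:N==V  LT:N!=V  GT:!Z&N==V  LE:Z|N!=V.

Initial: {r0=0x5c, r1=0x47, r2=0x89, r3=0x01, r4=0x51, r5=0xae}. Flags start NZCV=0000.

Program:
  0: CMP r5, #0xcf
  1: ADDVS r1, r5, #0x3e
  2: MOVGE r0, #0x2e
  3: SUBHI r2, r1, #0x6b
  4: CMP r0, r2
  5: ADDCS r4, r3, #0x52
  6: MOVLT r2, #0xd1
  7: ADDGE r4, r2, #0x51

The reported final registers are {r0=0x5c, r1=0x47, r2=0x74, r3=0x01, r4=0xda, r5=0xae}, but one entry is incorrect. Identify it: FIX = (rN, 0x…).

0: ✓ CMP  NZCV=1000
1: · ADDVS
2: · MOVGE
3: · SUBHI
4: ✓ CMP  NZCV=1001
5: · ADDCS
6: · MOVLT
7: ✓ ADDGE  r4←0xda

FIX = (r2, 0x89)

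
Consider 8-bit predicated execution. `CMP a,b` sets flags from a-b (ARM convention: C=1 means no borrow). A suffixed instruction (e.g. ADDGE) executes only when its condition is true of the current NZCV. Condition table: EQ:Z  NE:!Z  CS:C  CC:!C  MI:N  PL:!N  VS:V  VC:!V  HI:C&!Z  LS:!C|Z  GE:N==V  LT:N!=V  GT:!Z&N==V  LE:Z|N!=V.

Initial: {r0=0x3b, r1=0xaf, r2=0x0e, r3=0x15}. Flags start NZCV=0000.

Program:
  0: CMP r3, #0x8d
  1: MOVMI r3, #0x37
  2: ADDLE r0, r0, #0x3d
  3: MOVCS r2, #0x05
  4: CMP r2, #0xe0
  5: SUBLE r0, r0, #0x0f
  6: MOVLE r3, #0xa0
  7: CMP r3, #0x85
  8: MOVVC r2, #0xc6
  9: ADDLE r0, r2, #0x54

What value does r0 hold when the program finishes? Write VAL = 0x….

VAL = 0x3b

[0] flags=1001 → (cmp)
[1] flags=1001 MI?T → r3=0x37
[2] flags=1001 LE?F → skip
[3] flags=1001 CS?F → skip
[4] flags=0000 → (cmp)
[5] flags=0000 LE?F → skip
[6] flags=0000 LE?F → skip
[7] flags=1001 → (cmp)
[8] flags=1001 VC?F → skip
[9] flags=1001 LE?F → skip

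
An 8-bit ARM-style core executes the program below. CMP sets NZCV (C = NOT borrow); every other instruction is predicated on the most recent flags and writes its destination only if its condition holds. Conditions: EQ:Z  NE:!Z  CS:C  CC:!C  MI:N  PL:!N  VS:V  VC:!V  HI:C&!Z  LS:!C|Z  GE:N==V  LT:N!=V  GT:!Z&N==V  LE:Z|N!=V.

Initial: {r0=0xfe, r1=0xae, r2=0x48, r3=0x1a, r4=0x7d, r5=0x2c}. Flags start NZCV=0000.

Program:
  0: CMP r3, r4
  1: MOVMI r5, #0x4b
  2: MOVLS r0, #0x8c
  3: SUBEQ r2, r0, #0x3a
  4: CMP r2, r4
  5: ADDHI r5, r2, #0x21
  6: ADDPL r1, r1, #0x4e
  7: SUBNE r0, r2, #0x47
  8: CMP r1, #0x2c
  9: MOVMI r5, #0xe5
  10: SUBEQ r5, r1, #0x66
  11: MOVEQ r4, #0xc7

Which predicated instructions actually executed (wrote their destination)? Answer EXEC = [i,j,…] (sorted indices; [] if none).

EXEC = [1,2,7,9]

0: ✓ CMP  NZCV=1000
1: ✓ MOVMI  r5←0x4b
2: ✓ MOVLS  r0←0x8c
3: · SUBEQ
4: ✓ CMP  NZCV=1000
5: · ADDHI
6: · ADDPL
7: ✓ SUBNE  r0←0x01
8: ✓ CMP  NZCV=1010
9: ✓ MOVMI  r5←0xe5
10: · SUBEQ
11: · MOVEQ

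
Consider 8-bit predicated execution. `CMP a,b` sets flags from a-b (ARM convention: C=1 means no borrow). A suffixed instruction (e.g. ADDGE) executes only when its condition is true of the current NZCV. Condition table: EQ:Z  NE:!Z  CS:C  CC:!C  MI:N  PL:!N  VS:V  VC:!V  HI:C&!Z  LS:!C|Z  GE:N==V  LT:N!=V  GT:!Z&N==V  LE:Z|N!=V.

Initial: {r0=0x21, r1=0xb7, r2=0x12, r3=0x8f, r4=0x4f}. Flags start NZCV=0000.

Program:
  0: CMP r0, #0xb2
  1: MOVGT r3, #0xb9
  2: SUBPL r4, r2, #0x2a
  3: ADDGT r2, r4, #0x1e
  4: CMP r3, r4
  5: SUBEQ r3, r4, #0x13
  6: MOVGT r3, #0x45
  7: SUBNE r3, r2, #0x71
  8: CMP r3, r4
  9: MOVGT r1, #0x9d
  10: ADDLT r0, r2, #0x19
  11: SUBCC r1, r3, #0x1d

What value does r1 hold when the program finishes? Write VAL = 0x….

VAL = 0x78

0: ✓ CMP  NZCV=0000
1: ✓ MOVGT  r3←0xb9
2: ✓ SUBPL  r4←0xe8
3: ✓ ADDGT  r2←0x06
4: ✓ CMP  NZCV=1000
5: · SUBEQ
6: · MOVGT
7: ✓ SUBNE  r3←0x95
8: ✓ CMP  NZCV=1000
9: · MOVGT
10: ✓ ADDLT  r0←0x1f
11: ✓ SUBCC  r1←0x78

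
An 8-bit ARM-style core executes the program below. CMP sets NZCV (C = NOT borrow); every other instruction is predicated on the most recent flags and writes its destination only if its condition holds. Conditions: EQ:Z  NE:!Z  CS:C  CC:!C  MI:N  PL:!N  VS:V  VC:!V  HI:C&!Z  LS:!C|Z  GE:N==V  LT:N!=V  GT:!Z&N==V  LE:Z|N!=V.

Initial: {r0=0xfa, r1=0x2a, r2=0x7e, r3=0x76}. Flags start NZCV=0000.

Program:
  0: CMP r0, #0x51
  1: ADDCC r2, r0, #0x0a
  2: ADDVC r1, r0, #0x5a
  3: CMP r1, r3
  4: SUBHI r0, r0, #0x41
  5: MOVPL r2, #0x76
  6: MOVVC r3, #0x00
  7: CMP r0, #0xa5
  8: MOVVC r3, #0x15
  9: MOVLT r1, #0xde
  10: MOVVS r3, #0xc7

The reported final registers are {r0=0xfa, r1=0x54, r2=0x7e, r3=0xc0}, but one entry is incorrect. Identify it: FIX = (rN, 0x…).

FIX = (r3, 0x15)

[0] flags=1010 → (cmp)
[1] flags=1010 CC?F → skip
[2] flags=1010 VC?T → r1=0x54
[3] flags=1000 → (cmp)
[4] flags=1000 HI?F → skip
[5] flags=1000 PL?F → skip
[6] flags=1000 VC?T → r3=0x00
[7] flags=0010 → (cmp)
[8] flags=0010 VC?T → r3=0x15
[9] flags=0010 LT?F → skip
[10] flags=0010 VS?F → skip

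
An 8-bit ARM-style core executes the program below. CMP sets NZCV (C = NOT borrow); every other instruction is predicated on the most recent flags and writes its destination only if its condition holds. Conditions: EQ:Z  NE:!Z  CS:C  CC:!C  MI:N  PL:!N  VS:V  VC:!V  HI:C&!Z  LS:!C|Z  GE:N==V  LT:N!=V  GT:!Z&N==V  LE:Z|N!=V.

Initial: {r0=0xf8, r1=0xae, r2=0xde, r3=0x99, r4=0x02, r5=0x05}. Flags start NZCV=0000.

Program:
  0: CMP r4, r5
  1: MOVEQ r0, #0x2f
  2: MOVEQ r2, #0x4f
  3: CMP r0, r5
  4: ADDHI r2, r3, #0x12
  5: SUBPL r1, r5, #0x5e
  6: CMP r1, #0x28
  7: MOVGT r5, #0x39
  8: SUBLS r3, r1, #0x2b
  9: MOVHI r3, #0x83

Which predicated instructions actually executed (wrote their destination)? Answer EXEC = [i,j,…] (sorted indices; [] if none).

EXEC = [4,9]

[0] flags=1000 → (cmp)
[1] flags=1000 EQ?F → skip
[2] flags=1000 EQ?F → skip
[3] flags=1010 → (cmp)
[4] flags=1010 HI?T → r2=0xab
[5] flags=1010 PL?F → skip
[6] flags=1010 → (cmp)
[7] flags=1010 GT?F → skip
[8] flags=1010 LS?F → skip
[9] flags=1010 HI?T → r3=0x83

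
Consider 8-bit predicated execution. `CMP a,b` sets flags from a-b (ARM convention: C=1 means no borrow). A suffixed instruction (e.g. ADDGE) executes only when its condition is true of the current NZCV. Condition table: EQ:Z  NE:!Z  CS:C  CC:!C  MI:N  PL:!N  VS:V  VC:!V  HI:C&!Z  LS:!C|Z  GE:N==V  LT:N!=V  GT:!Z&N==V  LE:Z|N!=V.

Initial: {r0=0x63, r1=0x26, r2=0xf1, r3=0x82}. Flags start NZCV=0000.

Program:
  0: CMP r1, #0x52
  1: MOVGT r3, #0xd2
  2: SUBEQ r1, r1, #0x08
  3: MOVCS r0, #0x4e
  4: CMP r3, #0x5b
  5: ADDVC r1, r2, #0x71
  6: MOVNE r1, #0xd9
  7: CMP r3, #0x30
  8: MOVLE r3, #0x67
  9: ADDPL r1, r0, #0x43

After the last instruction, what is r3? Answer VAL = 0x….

[0] flags=1000 → (cmp)
[1] flags=1000 GT?F → skip
[2] flags=1000 EQ?F → skip
[3] flags=1000 CS?F → skip
[4] flags=0011 → (cmp)
[5] flags=0011 VC?F → skip
[6] flags=0011 NE?T → r1=0xd9
[7] flags=0011 → (cmp)
[8] flags=0011 LE?T → r3=0x67
[9] flags=0011 PL?T → r1=0xa6

VAL = 0x67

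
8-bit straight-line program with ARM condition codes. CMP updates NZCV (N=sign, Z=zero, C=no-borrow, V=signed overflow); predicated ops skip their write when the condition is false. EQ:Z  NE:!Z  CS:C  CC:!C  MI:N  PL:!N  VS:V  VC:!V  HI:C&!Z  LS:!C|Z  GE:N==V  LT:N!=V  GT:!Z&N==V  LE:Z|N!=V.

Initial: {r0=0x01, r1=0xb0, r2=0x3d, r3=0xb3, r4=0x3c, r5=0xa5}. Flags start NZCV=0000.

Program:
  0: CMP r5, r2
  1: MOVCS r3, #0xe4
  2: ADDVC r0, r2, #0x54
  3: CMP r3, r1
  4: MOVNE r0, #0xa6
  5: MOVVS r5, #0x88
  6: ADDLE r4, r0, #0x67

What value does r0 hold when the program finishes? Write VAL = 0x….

[0] flags=0011 → (cmp)
[1] flags=0011 CS?T → r3=0xe4
[2] flags=0011 VC?F → skip
[3] flags=0010 → (cmp)
[4] flags=0010 NE?T → r0=0xa6
[5] flags=0010 VS?F → skip
[6] flags=0010 LE?F → skip

VAL = 0xa6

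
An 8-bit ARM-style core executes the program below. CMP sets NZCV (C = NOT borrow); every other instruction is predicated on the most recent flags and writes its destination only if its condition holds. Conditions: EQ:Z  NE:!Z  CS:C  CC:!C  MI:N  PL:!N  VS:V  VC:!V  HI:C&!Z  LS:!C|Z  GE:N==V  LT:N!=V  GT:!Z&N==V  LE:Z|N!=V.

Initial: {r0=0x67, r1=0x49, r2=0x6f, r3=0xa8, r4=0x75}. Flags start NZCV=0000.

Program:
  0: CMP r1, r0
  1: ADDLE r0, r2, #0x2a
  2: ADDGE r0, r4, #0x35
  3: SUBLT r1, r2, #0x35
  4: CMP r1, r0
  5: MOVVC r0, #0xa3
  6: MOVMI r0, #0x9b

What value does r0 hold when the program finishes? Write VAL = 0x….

VAL = 0x9b

[0] flags=1000 → (cmp)
[1] flags=1000 LE?T → r0=0x99
[2] flags=1000 GE?F → skip
[3] flags=1000 LT?T → r1=0x3a
[4] flags=1001 → (cmp)
[5] flags=1001 VC?F → skip
[6] flags=1001 MI?T → r0=0x9b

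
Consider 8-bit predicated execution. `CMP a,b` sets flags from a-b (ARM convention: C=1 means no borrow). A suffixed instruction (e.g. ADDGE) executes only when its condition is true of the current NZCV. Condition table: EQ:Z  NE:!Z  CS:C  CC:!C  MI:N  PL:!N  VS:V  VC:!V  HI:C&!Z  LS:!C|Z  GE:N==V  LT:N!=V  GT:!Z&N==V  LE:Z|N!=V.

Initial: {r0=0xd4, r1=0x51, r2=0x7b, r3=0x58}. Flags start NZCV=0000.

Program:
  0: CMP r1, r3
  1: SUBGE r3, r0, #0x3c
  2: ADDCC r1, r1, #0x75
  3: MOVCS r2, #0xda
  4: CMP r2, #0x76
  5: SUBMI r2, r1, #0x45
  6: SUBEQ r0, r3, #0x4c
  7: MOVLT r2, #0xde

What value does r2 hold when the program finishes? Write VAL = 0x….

VAL = 0x7b

[0] flags=1000 → (cmp)
[1] flags=1000 GE?F → skip
[2] flags=1000 CC?T → r1=0xc6
[3] flags=1000 CS?F → skip
[4] flags=0010 → (cmp)
[5] flags=0010 MI?F → skip
[6] flags=0010 EQ?F → skip
[7] flags=0010 LT?F → skip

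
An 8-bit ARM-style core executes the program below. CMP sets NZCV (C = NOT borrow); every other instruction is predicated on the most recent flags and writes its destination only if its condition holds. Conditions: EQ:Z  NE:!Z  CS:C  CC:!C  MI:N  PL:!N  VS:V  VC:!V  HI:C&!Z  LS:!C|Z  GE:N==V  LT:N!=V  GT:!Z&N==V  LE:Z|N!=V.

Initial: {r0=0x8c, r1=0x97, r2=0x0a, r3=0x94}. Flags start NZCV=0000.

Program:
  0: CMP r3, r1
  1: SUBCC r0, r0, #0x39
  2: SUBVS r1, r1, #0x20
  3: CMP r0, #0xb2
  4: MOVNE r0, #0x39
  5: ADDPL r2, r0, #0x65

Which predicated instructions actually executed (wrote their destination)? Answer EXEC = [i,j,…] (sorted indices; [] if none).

EXEC = [1,4]

[0] flags=1000 → (cmp)
[1] flags=1000 CC?T → r0=0x53
[2] flags=1000 VS?F → skip
[3] flags=1001 → (cmp)
[4] flags=1001 NE?T → r0=0x39
[5] flags=1001 PL?F → skip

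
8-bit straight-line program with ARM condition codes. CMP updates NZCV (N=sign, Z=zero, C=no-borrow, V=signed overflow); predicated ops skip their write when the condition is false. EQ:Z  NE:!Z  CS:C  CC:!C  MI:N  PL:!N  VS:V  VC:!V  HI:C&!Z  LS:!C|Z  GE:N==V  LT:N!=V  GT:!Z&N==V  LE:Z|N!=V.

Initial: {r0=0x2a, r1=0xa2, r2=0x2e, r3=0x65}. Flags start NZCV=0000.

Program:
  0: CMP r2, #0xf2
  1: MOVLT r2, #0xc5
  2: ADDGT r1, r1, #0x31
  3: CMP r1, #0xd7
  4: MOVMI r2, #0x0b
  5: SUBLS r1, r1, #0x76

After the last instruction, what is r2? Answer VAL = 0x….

[0] flags=0000 → (cmp)
[1] flags=0000 LT?F → skip
[2] flags=0000 GT?T → r1=0xd3
[3] flags=1000 → (cmp)
[4] flags=1000 MI?T → r2=0x0b
[5] flags=1000 LS?T → r1=0x5d

VAL = 0x0b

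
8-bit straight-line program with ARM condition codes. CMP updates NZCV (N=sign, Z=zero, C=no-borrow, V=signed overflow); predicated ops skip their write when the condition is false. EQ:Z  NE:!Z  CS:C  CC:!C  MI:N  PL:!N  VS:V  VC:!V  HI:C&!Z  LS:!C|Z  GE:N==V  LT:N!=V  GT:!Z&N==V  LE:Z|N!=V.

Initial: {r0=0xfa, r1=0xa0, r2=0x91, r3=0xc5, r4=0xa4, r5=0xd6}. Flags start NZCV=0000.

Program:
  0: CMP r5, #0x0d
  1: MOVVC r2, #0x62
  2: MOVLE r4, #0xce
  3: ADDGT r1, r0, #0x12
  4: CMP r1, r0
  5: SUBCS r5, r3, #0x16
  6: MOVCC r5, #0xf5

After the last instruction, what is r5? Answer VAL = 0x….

0: ✓ CMP  NZCV=1010
1: ✓ MOVVC  r2←0x62
2: ✓ MOVLE  r4←0xce
3: · ADDGT
4: ✓ CMP  NZCV=1000
5: · SUBCS
6: ✓ MOVCC  r5←0xf5

VAL = 0xf5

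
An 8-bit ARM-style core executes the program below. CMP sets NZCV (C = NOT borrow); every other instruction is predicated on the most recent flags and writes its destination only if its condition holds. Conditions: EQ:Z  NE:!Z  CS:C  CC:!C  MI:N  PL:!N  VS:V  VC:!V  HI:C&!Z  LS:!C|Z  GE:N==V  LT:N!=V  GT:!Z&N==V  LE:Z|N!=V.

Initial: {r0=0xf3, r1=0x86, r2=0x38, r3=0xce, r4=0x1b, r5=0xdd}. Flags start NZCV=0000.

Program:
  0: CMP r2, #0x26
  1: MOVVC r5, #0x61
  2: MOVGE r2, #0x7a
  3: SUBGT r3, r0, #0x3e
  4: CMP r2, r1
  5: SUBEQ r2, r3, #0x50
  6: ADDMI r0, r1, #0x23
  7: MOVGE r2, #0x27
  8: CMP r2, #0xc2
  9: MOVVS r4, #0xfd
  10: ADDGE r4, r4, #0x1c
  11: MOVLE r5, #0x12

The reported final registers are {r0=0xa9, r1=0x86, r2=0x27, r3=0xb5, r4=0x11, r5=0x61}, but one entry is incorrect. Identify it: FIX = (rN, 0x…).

[0] flags=0010 → (cmp)
[1] flags=0010 VC?T → r5=0x61
[2] flags=0010 GE?T → r2=0x7a
[3] flags=0010 GT?T → r3=0xb5
[4] flags=1001 → (cmp)
[5] flags=1001 EQ?F → skip
[6] flags=1001 MI?T → r0=0xa9
[7] flags=1001 GE?T → r2=0x27
[8] flags=0000 → (cmp)
[9] flags=0000 VS?F → skip
[10] flags=0000 GE?T → r4=0x37
[11] flags=0000 LE?F → skip

FIX = (r4, 0x37)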